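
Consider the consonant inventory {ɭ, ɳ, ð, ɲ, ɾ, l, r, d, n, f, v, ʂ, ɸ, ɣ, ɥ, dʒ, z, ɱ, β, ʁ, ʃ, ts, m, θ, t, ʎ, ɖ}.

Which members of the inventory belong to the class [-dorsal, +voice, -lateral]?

Checking each segment against [-dorsal], [+voice], [-lateral]: /ɳ/ (retroflex nasal), /ð/ (voiced dental fricative), /ɾ/ (alveolar tap), /r/ (alveolar trill), /d/ (voiced alveolar stop), /n/ (alveolar nasal), among others, satisfy every feature; every other segment in the inventory fails at least one.

ɳ, ð, ɾ, r, d, n, v, dʒ, z, ɱ, β, m, ɖ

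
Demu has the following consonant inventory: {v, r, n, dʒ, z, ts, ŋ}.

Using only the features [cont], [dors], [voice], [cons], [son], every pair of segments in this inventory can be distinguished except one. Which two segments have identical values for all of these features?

Both /v/ and /z/ are [+continuant], [−dorsal], [+voice], [+consonantal], [−sonorant]. Since the list omits [labial] and [coronal] — which do distinguish the voiced labiodental fricative from the voiced alveolar fricative — this pair collapses; all other pairs remain distinct.

v, z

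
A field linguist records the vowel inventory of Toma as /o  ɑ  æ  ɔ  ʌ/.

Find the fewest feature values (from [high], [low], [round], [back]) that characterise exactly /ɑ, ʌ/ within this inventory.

[+back, −round]

/ɑ, ʌ/ are all [+back], [−round], and no other segment in the inventory matches both values. Dropping any one of them over-generates: [−round] alone would also admit /æ/; [+back] alone would also admit /o, ɔ/. No other single listed feature picks out exactly this set either, so fewer than two features will not do.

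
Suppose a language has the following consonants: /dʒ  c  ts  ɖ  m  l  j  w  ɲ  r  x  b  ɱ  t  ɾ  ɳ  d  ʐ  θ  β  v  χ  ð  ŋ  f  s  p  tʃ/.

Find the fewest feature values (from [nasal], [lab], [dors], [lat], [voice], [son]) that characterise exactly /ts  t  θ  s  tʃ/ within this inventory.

[-voice, -lab, -dors]

The class [-voice], [-labial], [-dorsal] has exactly /ts, t, θ, s, tʃ/ as its extension in this inventory. No smaller conjunction from the listed features achieves this: [-labial, -dorsal] alone would also admit /dʒ, ɖ, l, r, …/; [-voice, -dorsal] alone would also admit /f, p/; [-voice, -labial] alone would also admit /c, x, χ/; and checking the remaining two-feature bundles turns up none with this extension.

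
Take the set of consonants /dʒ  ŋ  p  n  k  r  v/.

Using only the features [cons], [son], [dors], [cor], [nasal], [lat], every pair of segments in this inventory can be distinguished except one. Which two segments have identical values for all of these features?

p, v

/p/ (voiceless bilabial stop) and /v/ (voiced labiodental fricative) are both [+consonantal], [−sonorant], [−dorsal], [−coronal], [−nasal], [−lateral], so none of the listed features separates them. (They do differ in [voice] and [continuant], which are not among the given features.) Every other pair in the inventory differs on at least one listed feature.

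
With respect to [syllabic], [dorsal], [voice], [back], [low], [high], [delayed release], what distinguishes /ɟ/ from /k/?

[voice], [back]

/ɟ/ is the voiced palatal stop and /k/ is the voiceless velar stop. Both are [−syllabic], [+dorsal], [−low], [+high], [−delayed release]. /ɟ/ is [+voice] while /k/ is [−voice]; /ɟ/ is [−back] while /k/ is [+back], so the distinguishing features are [voice], [back].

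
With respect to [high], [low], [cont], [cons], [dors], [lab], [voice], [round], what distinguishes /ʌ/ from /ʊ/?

/ʌ/ is the mid back unrounded lax vowel and /ʊ/ is the high back rounded lax vowel. Both are [-low], [+continuant], [-consonantal], [+dorsal], [+voice]. /ʌ/ is [-labial] while /ʊ/ is [+labial]; /ʌ/ is [-round] while /ʊ/ is [+round]; /ʌ/ is [-high] while /ʊ/ is [+high], so the distinguishing features are [labial], [round], [high].

[labial], [round], [high]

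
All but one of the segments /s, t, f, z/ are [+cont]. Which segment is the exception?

Every segment except /t/ is [+continuant]. /t/ (voiceless alveolar stop) is [-continuant], so it is the exception.

t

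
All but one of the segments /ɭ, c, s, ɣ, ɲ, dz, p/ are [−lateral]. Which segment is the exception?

ɭ

/ɭ/ is the retroflex lateral approximant, which is [+lateral]; the rest — /ɲ, p, ɣ, s, dz, c/ — are [−lateral].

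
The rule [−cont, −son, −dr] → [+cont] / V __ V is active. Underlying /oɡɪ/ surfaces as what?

/ɡ/ satisfies [−cont, −son, −dr] and sits in V __ V. The [+continuant] counterpart of the voiced velar stop is /ɣ/. Other segments in /oɡɪ/ either fail the structural description or are not in the environment, so the surface form is [oɣɪ].

[oɣɪ]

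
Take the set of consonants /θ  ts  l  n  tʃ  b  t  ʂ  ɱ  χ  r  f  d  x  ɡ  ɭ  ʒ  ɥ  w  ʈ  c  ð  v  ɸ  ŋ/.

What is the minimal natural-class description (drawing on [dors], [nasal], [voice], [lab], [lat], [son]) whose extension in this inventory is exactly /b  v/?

[−son, +voice, +lab]

Every target segment is [−sonorant], [+voice], [+labial]; each remaining inventory member fails at least one of these. Each conjunct is needed — [+voice, +labial] alone would also admit /ɱ, ɥ, w/; [−sonorant, +labial] alone would also admit /f, ɸ/; [−sonorant, +voice] alone would also admit /d, ɡ, ʒ, ð/ — and no other combination of two listed features has exactly this extension, so three is the minimum.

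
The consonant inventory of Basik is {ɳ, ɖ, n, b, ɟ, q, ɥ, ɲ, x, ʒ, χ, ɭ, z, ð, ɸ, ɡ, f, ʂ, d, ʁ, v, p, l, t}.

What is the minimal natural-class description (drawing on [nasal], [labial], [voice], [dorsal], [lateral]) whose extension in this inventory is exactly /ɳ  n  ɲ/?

[+nasal]

Every target segment is [+nasal] and no other inventory member is, so one feature is enough.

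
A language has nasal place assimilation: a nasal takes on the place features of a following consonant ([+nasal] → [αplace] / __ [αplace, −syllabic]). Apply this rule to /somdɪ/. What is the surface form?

/m/ sits before the [+coronal] consonant /d/, so it takes on [+coronal] and surfaces as /n/. The rest of the form is unaffected: [sondɪ].

[sondɪ]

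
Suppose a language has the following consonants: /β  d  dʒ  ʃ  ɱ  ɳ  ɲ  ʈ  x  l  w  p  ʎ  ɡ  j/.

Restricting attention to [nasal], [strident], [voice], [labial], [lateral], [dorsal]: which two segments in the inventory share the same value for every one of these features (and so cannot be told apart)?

Both /j/ and /ɡ/ are [−nasal], [−strident], [+voice], [−labial], [−lateral], [+dorsal]. Since the list omits [sonorant], [continuant] and [back] — which do distinguish the palatal glide from the voiced velar stop — this pair collapses; all other pairs remain distinct.

j, ɡ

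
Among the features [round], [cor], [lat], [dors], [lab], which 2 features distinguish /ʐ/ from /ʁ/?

/ʐ/ is the voiced retroflex fricative and /ʁ/ is the voiced uvular fricative. Both are [−round], [−lateral], [−labial]. /ʐ/ is [+coronal] while /ʁ/ is [−coronal]; /ʐ/ is [−dorsal] while /ʁ/ is [+dorsal], so the distinguishing features are [coronal], [dorsal].

[coronal], [dorsal]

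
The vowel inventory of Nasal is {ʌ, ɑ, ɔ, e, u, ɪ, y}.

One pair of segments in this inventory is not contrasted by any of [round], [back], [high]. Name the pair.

ɑ, ʌ

/ɑ/ (low back unrounded vowel) and /ʌ/ (mid back unrounded lax vowel) are both [−round], [+back], [−high], so none of the listed features separates them. (They do differ in [low], which is not among the given features.) Every other pair in the inventory differs on at least one listed feature.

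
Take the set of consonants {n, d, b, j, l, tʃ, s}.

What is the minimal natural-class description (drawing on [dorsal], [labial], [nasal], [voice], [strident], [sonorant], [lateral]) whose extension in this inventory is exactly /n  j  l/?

[+sonorant]

/n, j, l/ are exactly the [+sonorant] segments in the inventory, so a single feature suffices.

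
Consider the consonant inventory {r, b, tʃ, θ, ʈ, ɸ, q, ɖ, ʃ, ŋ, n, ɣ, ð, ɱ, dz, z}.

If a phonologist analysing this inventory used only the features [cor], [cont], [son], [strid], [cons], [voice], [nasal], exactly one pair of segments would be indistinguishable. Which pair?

ɱ, ŋ

On the given features, /ɱ/ and /ŋ/ have an identical profile: [-coronal], [-continuant], [+sonorant], [-strident], [+consonantal], [+voice], [+nasal]. No other two segments in the inventory coincide on all 7 features. (They do differ in [labial] and [dorsal], which are not among the given features.)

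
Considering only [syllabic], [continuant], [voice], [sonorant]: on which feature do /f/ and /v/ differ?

[voice]

/f/ (voiceless labiodental fricative) and /v/ (voiced labiodental fricative) agree on [-syllabic], [+continuant], [-sonorant]. They differ on [voice] (/f/ [-], /v/ [+]).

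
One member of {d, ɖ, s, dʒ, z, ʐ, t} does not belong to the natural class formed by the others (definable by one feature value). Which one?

dʒ

The remaining segments after removing /dʒ/ share [−distributed]; /dʒ/ (voiced postalveolar affricate) is [+distributed]. For every other candidate removal, the leftover set fails to share any single feature value that the removed segment lacks.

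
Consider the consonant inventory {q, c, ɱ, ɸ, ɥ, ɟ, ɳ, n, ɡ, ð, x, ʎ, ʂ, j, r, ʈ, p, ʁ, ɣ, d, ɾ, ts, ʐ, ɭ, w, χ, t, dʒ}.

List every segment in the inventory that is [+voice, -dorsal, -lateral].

Among the inventory, the [+voice] segments are /ɱ, ɥ, ɟ, ɳ, n, ɡ, ð, ʎ, j, r, ʁ, ɣ, d, ɾ, ʐ, ɭ, w, dʒ/.
Within that set, [-dorsal] gives /ɱ, ɳ, n, ð, r, d, ɾ, ʐ, ɭ, dʒ/.
Among these, [-lateral] leaves /ɱ, ɳ, n, ð, r, d, ɾ, ʐ, dʒ/.

ɱ, ɳ, n, ð, r, d, ɾ, ʐ, dʒ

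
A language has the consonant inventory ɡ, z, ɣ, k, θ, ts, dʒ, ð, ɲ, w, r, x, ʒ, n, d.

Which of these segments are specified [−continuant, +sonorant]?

Eliminate segments failing any feature: /ɡ, k, ts, dʒ, d/ are [−sonorant]; /z, ɣ, θ, ð, w, r, x, ʒ/ are [+continuant]. The remaining /ɲ, n/ satisfy [−continuant], [+sonorant].

ɲ, n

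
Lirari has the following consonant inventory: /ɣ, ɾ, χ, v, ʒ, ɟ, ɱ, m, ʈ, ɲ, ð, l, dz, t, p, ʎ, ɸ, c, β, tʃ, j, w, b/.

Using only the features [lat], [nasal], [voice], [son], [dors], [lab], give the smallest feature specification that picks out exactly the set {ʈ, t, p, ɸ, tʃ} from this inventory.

[−voice, −dors]

/ʈ, t, p, ɸ, tʃ/ are all [−voice], [−dorsal], and no other segment in the inventory matches both values. Dropping any one of them over-generates: [−dorsal] alone would also admit /ɾ, v, ʒ, ɱ, …/; [−voice] alone would also admit /χ, c/. No other single listed feature picks out exactly this set either, so fewer than two features will not do.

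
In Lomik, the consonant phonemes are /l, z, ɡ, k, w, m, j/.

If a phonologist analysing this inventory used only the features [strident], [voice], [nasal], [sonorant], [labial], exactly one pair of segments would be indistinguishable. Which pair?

l, j

On the given features, /l/ and /j/ have an identical profile: [−strident], [+voice], [−nasal], [+sonorant], [−labial]. No other two segments in the inventory coincide on all 5 features. (They do differ in [lateral] and [dorsal], which are not among the given features.)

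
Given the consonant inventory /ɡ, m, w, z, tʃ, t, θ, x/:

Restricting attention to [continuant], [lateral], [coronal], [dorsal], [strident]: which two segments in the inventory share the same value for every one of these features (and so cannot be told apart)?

x, w

On the given features, /x/ and /w/ have an identical profile: [+continuant], [−lateral], [−coronal], [+dorsal], [−strident]. No other two segments in the inventory coincide on all 5 features. (They do differ in [sonorant], [voice], [labial] and [round], which are not among the given features.)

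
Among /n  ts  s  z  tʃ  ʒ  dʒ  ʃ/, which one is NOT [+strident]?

/n/ is the alveolar nasal, which is [-strident]; the rest — /z, tʃ, ʒ, ts, dʒ, ʃ, s/ — are [+strident].

n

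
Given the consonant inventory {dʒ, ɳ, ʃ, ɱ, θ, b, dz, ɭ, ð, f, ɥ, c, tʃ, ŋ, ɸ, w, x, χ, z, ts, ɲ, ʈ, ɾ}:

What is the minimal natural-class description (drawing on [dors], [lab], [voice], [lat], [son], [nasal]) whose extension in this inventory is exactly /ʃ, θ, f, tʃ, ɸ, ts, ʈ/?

[−voice, −dors]

Every target segment is [−voice], [−dorsal]; each remaining inventory member fails at least one of these. Each conjunct is needed — [−dorsal] alone would also admit /dʒ, ɳ, ɱ, b, …/; [−voice] alone would also admit /c, x, χ/ — and no other single listed feature has exactly this extension, so two is the minimum.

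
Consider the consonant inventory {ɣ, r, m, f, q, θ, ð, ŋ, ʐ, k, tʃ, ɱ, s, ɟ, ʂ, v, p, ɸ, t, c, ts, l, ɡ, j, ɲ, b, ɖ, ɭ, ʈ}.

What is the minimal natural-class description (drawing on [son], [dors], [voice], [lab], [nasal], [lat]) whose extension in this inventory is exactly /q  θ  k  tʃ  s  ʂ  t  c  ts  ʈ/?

/q, θ, k, tʃ, s, ʂ, t, c, ts, ʈ/ are all [-voice], [-labial], and no other segment in the inventory matches both values. Dropping any one of them over-generates: [-labial] alone would also admit /ɣ, r, ð, ŋ, …/; [-voice] alone would also admit /f, p, ɸ/. No other single listed feature picks out exactly this set either, so fewer than two features will not do.

[-voice, -lab]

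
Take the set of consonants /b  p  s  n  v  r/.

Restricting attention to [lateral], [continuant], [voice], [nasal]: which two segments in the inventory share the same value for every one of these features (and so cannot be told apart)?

r, v

Both /r/ and /v/ are [−lateral], [+continuant], [+voice], [−nasal]. Since the list omits [sonorant], [labial] and [coronal] — which do distinguish the alveolar trill from the voiced labiodental fricative — this pair collapses; all other pairs remain distinct.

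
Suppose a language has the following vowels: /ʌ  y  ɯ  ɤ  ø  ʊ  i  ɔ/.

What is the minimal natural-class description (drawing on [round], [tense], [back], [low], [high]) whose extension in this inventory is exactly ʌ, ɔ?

[−high, −tense]

Every target segment is [−high], [−tense]; each remaining inventory member fails at least one of these. Each conjunct is needed — [−tense] alone would also admit /ʊ/; [−high] alone would also admit /ɤ, ø/ — and no other single listed feature has exactly this extension, so two is the minimum.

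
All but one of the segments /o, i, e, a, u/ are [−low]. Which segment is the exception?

a

Every segment except /a/ is [−low]. /a/ (low unrounded vowel) is [+low], so it is the exception.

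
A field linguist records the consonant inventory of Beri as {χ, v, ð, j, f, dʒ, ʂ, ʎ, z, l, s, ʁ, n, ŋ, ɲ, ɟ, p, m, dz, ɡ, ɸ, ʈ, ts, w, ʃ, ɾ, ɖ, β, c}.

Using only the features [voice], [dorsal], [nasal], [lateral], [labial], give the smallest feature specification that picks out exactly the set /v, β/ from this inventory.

The class [+voice], [-nasal], [+labial], [-dorsal] has exactly /v, β/ as its extension in this inventory. No smaller conjunction from the listed features achieves this: [-nasal, +labial, -dorsal] alone would also admit /f, p, ɸ/; [+voice, +labial, -dorsal] alone would also admit /m/; [+voice, -nasal, -dorsal] alone would also admit /ð, dʒ, z, l, …/; [+voice, -nasal, +labial] alone would also admit /w/; and checking the remaining three-feature bundles turns up none with this extension.

[+voice, -nasal, +labial, -dorsal]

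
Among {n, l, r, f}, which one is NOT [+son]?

f

Every segment except /f/ is [+sonorant]. /f/ (voiceless labiodental fricative) is [-sonorant], so it is the exception.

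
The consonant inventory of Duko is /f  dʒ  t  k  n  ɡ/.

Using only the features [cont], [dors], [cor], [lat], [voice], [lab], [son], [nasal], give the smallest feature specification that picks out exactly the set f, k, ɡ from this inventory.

/f, k, ɡ/ are exactly the [−coronal] segments in the inventory, so a single feature suffices.

[−cor]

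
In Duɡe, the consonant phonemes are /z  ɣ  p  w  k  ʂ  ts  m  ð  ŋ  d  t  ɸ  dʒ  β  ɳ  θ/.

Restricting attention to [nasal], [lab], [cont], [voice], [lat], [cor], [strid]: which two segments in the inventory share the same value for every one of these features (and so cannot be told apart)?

w, β

/w/ (labial-velar glide) and /β/ (voiced bilabial fricative) are both [−nasal], [+labial], [+continuant], [+voice], [−lateral], [−coronal], [−strident], so none of the listed features separates them. (They do differ in [sonorant], [round] and [dorsal], which are not among the given features.) Every other pair in the inventory differs on at least one listed feature.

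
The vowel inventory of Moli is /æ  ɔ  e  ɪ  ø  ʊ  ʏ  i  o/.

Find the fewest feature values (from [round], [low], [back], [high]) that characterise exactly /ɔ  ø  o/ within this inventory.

The class [−high], [+round] has exactly /ɔ, ø, o/ as its extension in this inventory. No smaller conjunction from the listed features achieves this: [+round] alone would also admit /ʊ, ʏ/; [−high] alone would also admit /æ, e/; and checking the remaining single features turns up none with this extension.

[−high, +round]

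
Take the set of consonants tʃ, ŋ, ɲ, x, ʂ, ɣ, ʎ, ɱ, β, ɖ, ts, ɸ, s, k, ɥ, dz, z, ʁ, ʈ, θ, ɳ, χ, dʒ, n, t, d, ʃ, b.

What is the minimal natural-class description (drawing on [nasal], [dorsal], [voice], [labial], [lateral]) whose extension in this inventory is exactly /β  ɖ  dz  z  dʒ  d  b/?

/β, ɖ, dz, z, dʒ, d, b/ are all [+voice], [-nasal], [-dorsal], and no other segment in the inventory matches all three values. Dropping any one of them over-generates: [-nasal, -dorsal] alone would also admit /tʃ, ʂ, ts, ɸ, …/; [+voice, -dorsal] alone would also admit /ɱ, ɳ, n/; [+voice, -nasal] alone would also admit /ɣ, ʎ, ɥ, ʁ/. No other combination of two listed features picks out exactly this set either, so fewer than three features will not do.

[+voice, -nasal, -dorsal]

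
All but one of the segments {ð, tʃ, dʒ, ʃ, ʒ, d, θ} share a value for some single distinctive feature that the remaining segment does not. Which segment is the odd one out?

d

/ʃ, ʒ, ð, tʃ, dʒ, θ/ are all [+distributed], but /d/ (voiced alveolar stop) is [-distributed]. No other single segment can be removed to leave a set sharing one feature value that the removed segment lacks, so /d/ is the odd one out.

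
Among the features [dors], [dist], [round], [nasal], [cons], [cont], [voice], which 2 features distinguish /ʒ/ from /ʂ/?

/ʒ/ (voiced postalveolar fricative) and /ʂ/ (voiceless retroflex fricative) agree on [−dorsal], [−round], [−nasal], [+consonantal], [+continuant]. They differ on [voice] (/ʒ/ [+], /ʂ/ [−]), [distributed] (/ʒ/ [+], /ʂ/ [−]).

[voice], [distributed]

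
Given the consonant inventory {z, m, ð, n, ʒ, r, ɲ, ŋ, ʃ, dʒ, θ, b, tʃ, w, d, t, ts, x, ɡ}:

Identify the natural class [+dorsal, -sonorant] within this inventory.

x, ɡ

Checking each segment against [+dorsal], [-sonorant]: /x/ (voiceless velar fricative), /ɡ/ (voiced velar stop) satisfy every feature; every other segment in the inventory fails at least one.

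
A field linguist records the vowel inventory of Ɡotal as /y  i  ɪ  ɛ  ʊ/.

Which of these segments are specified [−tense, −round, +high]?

Eliminate segments failing any feature: /y, i/ are [+tense]; /ɛ/ is [−high]; /ʊ/ is [+round]. The remaining /ɪ/ satisfy [−tense], [−round], [+high].

ɪ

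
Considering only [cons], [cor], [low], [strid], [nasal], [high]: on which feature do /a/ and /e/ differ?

[low]

The two segments share [-consonantal], [-coronal], [-strident], [-nasal], [-high]. The only feature from the list on which they differ: /a/ is [+low] while /e/ is [-low].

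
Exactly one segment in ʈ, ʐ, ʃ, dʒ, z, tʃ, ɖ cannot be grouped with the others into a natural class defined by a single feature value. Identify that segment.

[anterior] groups all but one: /ʈ, ɖ, tʃ, dʒ, ʐ, ʃ/ share [-anterior] while /z/ (voiced alveolar fricative) alone is [+anterior]. Removing any other segment would not leave a single-feature class that excludes it.

z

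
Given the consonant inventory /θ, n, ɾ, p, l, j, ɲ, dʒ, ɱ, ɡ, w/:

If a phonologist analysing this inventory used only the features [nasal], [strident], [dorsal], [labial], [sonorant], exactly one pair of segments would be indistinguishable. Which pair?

l, ɾ

Both /l/ and /ɾ/ are [−nasal], [−strident], [−dorsal], [−labial], [+sonorant]. Since the list omits [lateral] — which does distinguish the alveolar lateral approximant from the alveolar tap — this pair collapses; all other pairs remain distinct.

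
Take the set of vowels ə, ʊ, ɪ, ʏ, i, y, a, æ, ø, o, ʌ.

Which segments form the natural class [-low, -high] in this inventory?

Checking each segment against [-low], [-high]: /ə/ (mid central vowel (schwa)), /ø/ (mid front rounded tense vowel), /o/ (mid back rounded tense vowel), /ʌ/ (mid back unrounded lax vowel) satisfy every feature; every other segment in the inventory fails at least one.

ə, ø, o, ʌ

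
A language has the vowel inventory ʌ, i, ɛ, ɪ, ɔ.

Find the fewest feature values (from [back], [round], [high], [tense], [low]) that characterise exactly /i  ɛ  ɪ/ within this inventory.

/i, ɛ, ɪ/ are exactly the [-back] segments in the inventory, so a single feature suffices.

[-back]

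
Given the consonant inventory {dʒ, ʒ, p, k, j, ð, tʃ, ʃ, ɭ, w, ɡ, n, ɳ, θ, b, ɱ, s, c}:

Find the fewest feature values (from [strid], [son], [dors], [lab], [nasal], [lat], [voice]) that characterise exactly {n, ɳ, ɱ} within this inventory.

The target set is precisely the extension of [+nasal] in this inventory.

[+nasal]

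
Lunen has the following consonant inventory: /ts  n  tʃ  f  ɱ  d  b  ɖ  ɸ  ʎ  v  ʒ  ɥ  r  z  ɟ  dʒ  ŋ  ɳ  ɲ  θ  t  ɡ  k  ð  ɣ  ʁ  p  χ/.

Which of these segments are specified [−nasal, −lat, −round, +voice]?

d, b, ɖ, v, ʒ, r, z, ɟ, dʒ, ɡ, ð, ɣ, ʁ

Eliminate segments failing any feature: /ts, tʃ, f, ɸ, θ, t, k, p, χ/ are [−voice]; /n, ɱ, ŋ, ɳ, ɲ/ are [+nasal]; /ʎ/ is [+lateral]; /ɥ/ is [+round]. The remaining /d, b, ɖ, v, ʒ, r, z, ɟ, dʒ, ɡ, ð, ɣ, ʁ/ satisfy [−nasal], [−lateral], [−round], [+voice].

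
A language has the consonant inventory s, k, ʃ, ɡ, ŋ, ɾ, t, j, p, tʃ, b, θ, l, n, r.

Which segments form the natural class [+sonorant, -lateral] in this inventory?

ŋ, ɾ, j, n, r

Eliminate segments failing any feature: /s, k, ʃ, ɡ, t, p, tʃ, b, θ/ are [-sonorant]; /l/ is [+lateral]. The remaining /ŋ, ɾ, j, n, r/ satisfy [+sonorant], [-lateral].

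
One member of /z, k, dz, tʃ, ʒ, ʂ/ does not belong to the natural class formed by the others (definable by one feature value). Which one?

k

The remaining segments after removing /k/ share [+strident]; /k/ (voiceless velar stop) is [−strident]. For every other candidate removal, the leftover set fails to share any single feature value that the removed segment lacks.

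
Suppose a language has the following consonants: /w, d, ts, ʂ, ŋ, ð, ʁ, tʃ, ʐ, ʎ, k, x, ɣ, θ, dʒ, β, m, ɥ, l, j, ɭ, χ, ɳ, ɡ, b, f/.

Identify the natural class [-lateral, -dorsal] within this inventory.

Eliminate segments failing any feature: /w, ŋ, ʁ, k, x, ɣ, ɥ, j, χ, ɡ/ are [+dorsal]; /ʎ, l, ɭ/ are [+lateral]. The remaining /d, ts, ʂ, ð, tʃ, ʐ, θ, dʒ, β, m, ɳ, b, f/ satisfy [-lateral], [-dorsal].

d, ts, ʂ, ð, tʃ, ʐ, θ, dʒ, β, m, ɳ, b, f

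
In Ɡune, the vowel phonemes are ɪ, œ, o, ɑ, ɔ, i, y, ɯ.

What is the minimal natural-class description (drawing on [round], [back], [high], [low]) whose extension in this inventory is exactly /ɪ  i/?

[−back, −round]

The class [−back], [−round] has exactly /ɪ, i/ as its extension in this inventory. No smaller conjunction from the listed features achieves this: [−round] alone would also admit /ɑ, ɯ/; [−back] alone would also admit /œ, y/; and checking the remaining single features turns up none with this extension.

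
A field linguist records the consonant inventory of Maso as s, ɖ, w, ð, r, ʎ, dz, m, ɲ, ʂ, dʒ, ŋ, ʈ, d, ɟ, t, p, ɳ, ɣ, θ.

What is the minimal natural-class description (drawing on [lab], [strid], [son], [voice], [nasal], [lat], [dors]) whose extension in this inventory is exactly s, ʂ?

The class [−voice], [+strident] has exactly /s, ʂ/ as its extension in this inventory. No smaller conjunction from the listed features achieves this: [+strident] alone would also admit /dz, dʒ/; [−voice] alone would also admit /ʈ, t, p, θ/; and checking the remaining single features turns up none with this extension.

[−voice, +strid]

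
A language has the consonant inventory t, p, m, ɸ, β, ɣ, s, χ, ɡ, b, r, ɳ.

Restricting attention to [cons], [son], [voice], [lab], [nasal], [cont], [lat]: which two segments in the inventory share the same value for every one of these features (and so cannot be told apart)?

χ, s

Both /χ/ and /s/ are [+consonantal], [-sonorant], [-voice], [-labial], [-nasal], [+continuant], [-lateral]. Since the list omits [coronal] and [dorsal] — which do distinguish the voiceless uvular fricative from the voiceless alveolar fricative — this pair collapses; all other pairs remain distinct.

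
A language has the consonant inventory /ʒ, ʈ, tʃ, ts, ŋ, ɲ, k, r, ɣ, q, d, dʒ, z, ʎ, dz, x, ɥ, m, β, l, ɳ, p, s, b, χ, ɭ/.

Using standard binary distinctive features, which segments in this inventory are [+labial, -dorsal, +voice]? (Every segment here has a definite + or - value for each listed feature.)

m, β, b

Eliminate segments failing any feature: /ʒ, ʈ, tʃ, ts, ŋ, ɲ, k, r, ɣ, q, d, dʒ, z, ʎ, dz, x, l, ɳ, s, χ, ɭ/ are [-labial]; /ɥ/ is [+dorsal]; /p/ is [-voice]. The remaining /m, β, b/ satisfy [+labial], [-dorsal], [+voice].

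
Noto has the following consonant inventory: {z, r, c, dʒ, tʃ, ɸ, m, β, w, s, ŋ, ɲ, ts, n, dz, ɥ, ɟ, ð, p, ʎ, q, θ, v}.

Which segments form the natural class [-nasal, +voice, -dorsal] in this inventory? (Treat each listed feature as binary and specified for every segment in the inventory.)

z, r, dʒ, β, dz, ð, v

Checking each segment against [-nasal], [+voice], [-dorsal]: /z/ (voiced alveolar fricative), /r/ (alveolar trill), /dʒ/ (voiced postalveolar affricate), /β/ (voiced bilabial fricative), /dz/ (voiced alveolar affricate), /ð/ (voiced dental fricative), among others, satisfy every feature; every other segment in the inventory fails at least one.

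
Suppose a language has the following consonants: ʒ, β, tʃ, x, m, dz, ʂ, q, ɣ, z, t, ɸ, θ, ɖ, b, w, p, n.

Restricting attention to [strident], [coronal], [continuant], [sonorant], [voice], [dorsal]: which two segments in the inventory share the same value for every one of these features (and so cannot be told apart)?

On the given features, /z/ and /ʒ/ have an identical profile: [+strident], [+coronal], [+continuant], [−sonorant], [+voice], [−dorsal]. No other two segments in the inventory coincide on all 6 features. (They do differ in [anterior] and [distributed], which are not among the given features.)

z, ʒ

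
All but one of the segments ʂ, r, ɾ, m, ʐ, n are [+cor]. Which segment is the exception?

m

Every segment except /m/ is [+coronal]. /m/ (bilabial nasal) is [−coronal], so it is the exception.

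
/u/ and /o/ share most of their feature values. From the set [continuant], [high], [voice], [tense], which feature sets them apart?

[high]

/u/ is the high back rounded tense vowel and /o/ is the mid back rounded tense vowel. Both are [+continuant], [+voice], [+tense]. /u/ is [+high] while /o/ is [−high], so the distinguishing feature is [high].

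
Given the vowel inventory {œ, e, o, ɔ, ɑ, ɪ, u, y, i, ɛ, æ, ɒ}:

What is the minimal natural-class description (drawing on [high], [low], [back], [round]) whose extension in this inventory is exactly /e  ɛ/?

[−high, −low, −round]

Every target segment is [−high], [−low], [−round]; each remaining inventory member fails at least one of these. Each conjunct is needed — [−low, −round] alone would also admit /ɪ, i/; [−high, −round] alone would also admit /ɑ, æ/; [−high, −low] alone would also admit /œ, o, ɔ/ — and no other combination of two listed features has exactly this extension, so three is the minimum.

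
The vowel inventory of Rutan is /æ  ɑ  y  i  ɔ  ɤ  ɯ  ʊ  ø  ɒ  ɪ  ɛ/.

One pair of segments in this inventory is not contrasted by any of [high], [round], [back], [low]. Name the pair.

ɪ, i

/ɪ/ (high front unrounded lax vowel) and /i/ (high front unrounded tense vowel) are both [+high], [-round], [-back], [-low], so none of the listed features separates them. (They do differ in [tense], which is not among the given features.) Every other pair in the inventory differs on at least one listed feature.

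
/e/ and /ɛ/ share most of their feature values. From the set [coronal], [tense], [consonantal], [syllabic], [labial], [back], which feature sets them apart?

/e/ is the mid front unrounded tense vowel and /ɛ/ is the mid front unrounded lax vowel. Both are [-coronal], [-consonantal], [+syllabic], [-labial], [-back]. /e/ is [+tense] while /ɛ/ is [-tense], so the distinguishing feature is [tense].

[tense]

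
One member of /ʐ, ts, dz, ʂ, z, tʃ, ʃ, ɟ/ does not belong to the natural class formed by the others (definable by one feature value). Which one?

The remaining segments after removing /ɟ/ share [+strident]; /ɟ/ (voiced palatal stop) is [-strident]. For every other candidate removal, the leftover set fails to share any single feature value that the removed segment lacks.

ɟ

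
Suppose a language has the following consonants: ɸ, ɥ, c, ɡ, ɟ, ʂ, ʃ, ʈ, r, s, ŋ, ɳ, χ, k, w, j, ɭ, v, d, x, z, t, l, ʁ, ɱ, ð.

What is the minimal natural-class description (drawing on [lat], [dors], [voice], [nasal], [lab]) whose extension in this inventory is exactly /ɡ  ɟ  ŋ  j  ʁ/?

[+voice, −lab, +dors]

Every target segment is [+voice], [−labial], [+dorsal]; each remaining inventory member fails at least one of these. Each conjunct is needed — [−labial, +dorsal] alone would also admit /c, χ, k, x/; [+voice, +dorsal] alone would also admit /ɥ, w/; [+voice, −labial] alone would also admit /r, ɳ, ɭ, d, …/ — and no other combination of two listed features has exactly this extension, so three is the minimum.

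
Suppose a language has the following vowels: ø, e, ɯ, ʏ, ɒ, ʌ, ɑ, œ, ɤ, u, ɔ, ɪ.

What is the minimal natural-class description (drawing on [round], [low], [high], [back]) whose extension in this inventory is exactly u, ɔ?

[-low, +back, +round]

/u, ɔ/ are all [-low], [+back], [+round], and no other segment in the inventory matches all three values. Dropping any one of them over-generates: [+back, +round] alone would also admit /ɒ/; [-low, +round] alone would also admit /ø, ʏ, œ/; [-low, +back] alone would also admit /ɯ, ʌ, ɤ/. No other combination of two listed features picks out exactly this set either, so fewer than three features will not do.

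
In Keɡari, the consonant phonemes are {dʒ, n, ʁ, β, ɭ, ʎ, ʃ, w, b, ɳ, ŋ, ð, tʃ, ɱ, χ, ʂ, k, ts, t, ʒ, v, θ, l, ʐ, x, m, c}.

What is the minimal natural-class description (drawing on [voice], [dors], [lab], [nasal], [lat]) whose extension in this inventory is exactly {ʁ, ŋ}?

[+voice, -lat, -lab, +dors]

Every target segment is [+voice], [-lateral], [-labial], [+dorsal]; each remaining inventory member fails at least one of these. Each conjunct is needed — [-lateral, -labial, +dorsal] alone would also admit /χ, k, x, c/; [+voice, -labial, +dorsal] alone would also admit /ʎ/; [+voice, -lateral, +dorsal] alone would also admit /w/; [+voice, -lateral, -labial] alone would also admit /dʒ, n, ɳ, ð, …/ — and no other combination of three listed features has exactly this extension, so four is the minimum.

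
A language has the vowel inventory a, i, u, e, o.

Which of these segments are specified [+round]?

u, o

The [+round] segments here are /u, o/; the remaining /a, i, e/ are [-round].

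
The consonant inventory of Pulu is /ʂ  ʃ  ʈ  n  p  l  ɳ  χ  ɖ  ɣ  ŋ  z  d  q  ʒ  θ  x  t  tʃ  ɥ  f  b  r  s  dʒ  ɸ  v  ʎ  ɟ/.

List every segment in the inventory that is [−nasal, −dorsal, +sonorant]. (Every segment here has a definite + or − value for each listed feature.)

Eliminate segments failing any feature: /ʂ, ʃ, ʈ, p, ɖ, z, d, ʒ, θ, t, tʃ, f, b, s, dʒ, ɸ, v/ are [−sonorant]; /n, ɳ, ŋ/ are [+nasal]; /χ, ɣ, q, x, ɥ, ʎ, ɟ/ are [+dorsal]. The remaining /l, r/ satisfy [−nasal], [−dorsal], [+sonorant].

l, r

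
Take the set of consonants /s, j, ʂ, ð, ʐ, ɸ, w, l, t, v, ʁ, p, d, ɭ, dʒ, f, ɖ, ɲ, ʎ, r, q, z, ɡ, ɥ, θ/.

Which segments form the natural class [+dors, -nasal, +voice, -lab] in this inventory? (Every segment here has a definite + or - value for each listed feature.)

Eliminate segments failing any feature: /s, ʂ, ð, ʐ, ɸ, l, t, v, p, d, ɭ, dʒ, f, ɖ, r, z, θ/ are [-dorsal]; /w, ɥ/ are [+labial]; /ɲ/ is [+nasal]; /q/ is [-voice]. The remaining /j, ʁ, ʎ, ɡ/ satisfy [+dorsal], [-nasal], [+voice], [-labial].

j, ʁ, ʎ, ɡ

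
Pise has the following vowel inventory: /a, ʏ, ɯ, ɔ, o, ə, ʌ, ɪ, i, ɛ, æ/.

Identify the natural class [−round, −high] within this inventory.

Checking each segment against [−round], [−high]: /a/ (low unrounded vowel), /ə/ (mid central vowel (schwa)), /ʌ/ (mid back unrounded lax vowel), /ɛ/ (mid front unrounded lax vowel), /æ/ (low front unrounded vowel) satisfy every feature; every other segment in the inventory fails at least one.

a, ə, ʌ, ɛ, æ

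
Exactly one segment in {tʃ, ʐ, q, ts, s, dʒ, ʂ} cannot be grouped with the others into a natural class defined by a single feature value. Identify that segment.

q

[strident] (equivalently [coronal], [dorsal]) groups all but one: /s, tʃ, ts, ʂ, ʐ, dʒ/ share [+strident] while /q/ (voiceless uvular stop) alone is [−strident]. Removing any other segment would not leave a single-feature class that excludes it.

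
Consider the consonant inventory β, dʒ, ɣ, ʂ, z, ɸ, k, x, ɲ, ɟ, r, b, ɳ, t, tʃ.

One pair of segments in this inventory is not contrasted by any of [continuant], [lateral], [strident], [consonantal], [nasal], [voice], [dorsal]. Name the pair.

Both /β/ and /r/ are [+continuant], [-lateral], [-strident], [+consonantal], [-nasal], [+voice], [-dorsal]. Since the list omits [sonorant], [labial] and [coronal] — which do distinguish the voiced bilabial fricative from the alveolar trill — this pair collapses; all other pairs remain distinct.

β, r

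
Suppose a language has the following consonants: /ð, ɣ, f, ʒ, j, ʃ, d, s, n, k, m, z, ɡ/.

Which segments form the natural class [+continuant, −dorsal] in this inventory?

ð, f, ʒ, ʃ, s, z

Checking each segment against [+continuant], [−dorsal]: /ð/ (voiced dental fricative), /f/ (voiceless labiodental fricative), /ʒ/ (voiced postalveolar fricative), /ʃ/ (voiceless postalveolar fricative), /s/ (voiceless alveolar fricative), /z/ (voiced alveolar fricative) satisfy every feature; every other segment in the inventory fails at least one.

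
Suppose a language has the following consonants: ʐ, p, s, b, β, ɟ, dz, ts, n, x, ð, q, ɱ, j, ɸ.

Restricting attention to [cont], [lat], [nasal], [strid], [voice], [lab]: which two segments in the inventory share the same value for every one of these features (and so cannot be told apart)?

On the given features, /j/ and /ð/ have an identical profile: [+continuant], [−lateral], [−nasal], [−strident], [+voice], [−labial]. No other two segments in the inventory coincide on all 6 features. (They do differ in [sonorant] and [dorsal], which are not among the given features.)

j, ð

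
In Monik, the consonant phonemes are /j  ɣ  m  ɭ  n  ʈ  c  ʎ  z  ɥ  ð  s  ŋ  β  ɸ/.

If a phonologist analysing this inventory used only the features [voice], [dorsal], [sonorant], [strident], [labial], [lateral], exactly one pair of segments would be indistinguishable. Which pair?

ŋ, j

Both /ŋ/ and /j/ are [+voice], [+dorsal], [+sonorant], [-strident], [-labial], [-lateral]. Since the list omits [nasal], [continuant] and [back] — which do distinguish the velar nasal from the palatal glide — this pair collapses; all other pairs remain distinct.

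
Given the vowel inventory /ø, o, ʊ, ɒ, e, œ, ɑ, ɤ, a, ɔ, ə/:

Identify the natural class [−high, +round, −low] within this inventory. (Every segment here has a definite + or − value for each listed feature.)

ø, o, œ, ɔ

Checking each segment against [−high], [+round], [−low]: /ø/ (mid front rounded tense vowel), /o/ (mid back rounded tense vowel), /œ/ (mid front rounded lax vowel), /ɔ/ (mid back rounded lax vowel) satisfy every feature; every other segment in the inventory fails at least one.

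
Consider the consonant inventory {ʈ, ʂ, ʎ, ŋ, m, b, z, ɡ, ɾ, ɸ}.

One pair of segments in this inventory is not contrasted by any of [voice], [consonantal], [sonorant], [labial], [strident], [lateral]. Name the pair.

/ɾ/ (alveolar tap) and /ŋ/ (velar nasal) are both [+voice], [+consonantal], [+sonorant], [-labial], [-strident], [-lateral], so none of the listed features separates them. (They do differ in [nasal], [coronal] and [dorsal], which are not among the given features.) Every other pair in the inventory differs on at least one listed feature.

ɾ, ŋ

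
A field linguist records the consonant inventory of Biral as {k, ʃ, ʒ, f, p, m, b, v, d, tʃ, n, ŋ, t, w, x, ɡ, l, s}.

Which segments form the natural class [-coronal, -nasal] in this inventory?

Checking each segment against [-coronal], [-nasal]: /k/ (voiceless velar stop), /f/ (voiceless labiodental fricative), /p/ (voiceless bilabial stop), /b/ (voiced bilabial stop), /v/ (voiced labiodental fricative), /w/ (labial-velar glide), among others, satisfy every feature; every other segment in the inventory fails at least one.

k, f, p, b, v, w, x, ɡ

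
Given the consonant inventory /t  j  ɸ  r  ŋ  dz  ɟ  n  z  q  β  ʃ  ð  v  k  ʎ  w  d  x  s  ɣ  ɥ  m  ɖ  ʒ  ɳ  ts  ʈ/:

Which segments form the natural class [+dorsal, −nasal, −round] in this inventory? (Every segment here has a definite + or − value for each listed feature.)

Among the inventory, the [+dorsal] segments are /j, ŋ, ɟ, q, k, ʎ, w, x, ɣ, ɥ/.
Then [−nasal] gives /j, ɟ, q, k, ʎ, w, x, ɣ, ɥ/.
Among these, [−round] leaves /j, ɟ, q, k, ʎ, x, ɣ/.

j, ɟ, q, k, ʎ, x, ɣ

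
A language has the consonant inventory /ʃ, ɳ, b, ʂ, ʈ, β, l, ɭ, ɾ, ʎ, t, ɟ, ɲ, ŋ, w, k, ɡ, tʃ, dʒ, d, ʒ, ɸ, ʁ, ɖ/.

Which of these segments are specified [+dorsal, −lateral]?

ɟ, ɲ, ŋ, w, k, ɡ, ʁ

Eliminate segments failing any feature: /ʃ, ɳ, b, ʂ, ʈ, β, l, ɭ, ɾ, t, tʃ, dʒ, d, ʒ, ɸ, ɖ/ are [−dorsal]; /ʎ/ is [+lateral]. The remaining /ɟ, ɲ, ŋ, w, k, ɡ, ʁ/ satisfy [+dorsal], [−lateral].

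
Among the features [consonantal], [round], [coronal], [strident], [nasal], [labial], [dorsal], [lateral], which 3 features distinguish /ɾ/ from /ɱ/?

The two segments share [+consonantal], [−round], [−strident], [−dorsal], [−lateral]. The only features from the list on which they differ: /ɾ/ is [−nasal] while /ɱ/ is [+nasal]; /ɾ/ is [−labial] while /ɱ/ is [+labial]; /ɾ/ is [+coronal] while /ɱ/ is [−coronal].

[nasal], [labial], [coronal]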